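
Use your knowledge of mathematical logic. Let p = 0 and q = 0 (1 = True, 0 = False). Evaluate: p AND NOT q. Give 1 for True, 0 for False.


p = 0, q = 0
Operation: p AND NOT q
Evaluate: 0 AND NOT 0 = 0

0


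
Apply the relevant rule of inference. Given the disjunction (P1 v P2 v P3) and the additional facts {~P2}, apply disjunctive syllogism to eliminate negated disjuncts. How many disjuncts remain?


Original disjuncts (3): P1, P2, P3
Negated (eliminate): ~P2
Remaining disjuncts: P1, P3
Count = 3 - 1 = 2

2


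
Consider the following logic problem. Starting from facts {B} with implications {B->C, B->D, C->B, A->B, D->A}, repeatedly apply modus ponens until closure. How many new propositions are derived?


Initial facts: {B}
Apply modus ponens to closure:
  B and B->C  =>  C
  B and B->D  =>  D
  D and D->A  =>  A
Final known: {A, B, C, D}
New propositions: {A, C, D}
Count = 3

3


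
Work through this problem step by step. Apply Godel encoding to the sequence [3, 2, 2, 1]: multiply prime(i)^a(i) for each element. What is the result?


Encode each element as an exponent of the corresponding prime:
  2^3 = 8
  3^2 = 9
  5^2 = 25
  7^1 = 7
Product = 8 * 9 * 25 * 7 = 12600

12600


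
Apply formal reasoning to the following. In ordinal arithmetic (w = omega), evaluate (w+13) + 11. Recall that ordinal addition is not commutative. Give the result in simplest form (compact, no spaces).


Compute (w+13) + 11.
Ordinal + is associative but NOT commutative; for finite n>0, n + w = w but w + n stays w+n.
By associativity: (w+13) + 11 = w + (13+11) = w+24.
Result = w+24

w+24


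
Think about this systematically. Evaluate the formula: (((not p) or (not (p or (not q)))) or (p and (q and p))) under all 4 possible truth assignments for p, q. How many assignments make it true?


Check all 4 assignments:
p=0, q=0: 1
p=0, q=1: 1
p=1, q=0: 0
p=1, q=1: 1
Count of True = 3

3


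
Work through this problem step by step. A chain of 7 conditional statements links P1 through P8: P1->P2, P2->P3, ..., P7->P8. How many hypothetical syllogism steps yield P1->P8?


With 7 implications in a chain connecting 8 propositions:
P1->P2, P2->P3, ..., P7->P8
Steps needed = (number of implications) - 1 = 7 - 1 = 6

6


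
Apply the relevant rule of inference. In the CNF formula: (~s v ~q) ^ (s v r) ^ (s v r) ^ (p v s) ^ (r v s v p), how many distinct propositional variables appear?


Identify each variable that appears in the formula.
Variables found: p, q, r, s
Count = 4

4


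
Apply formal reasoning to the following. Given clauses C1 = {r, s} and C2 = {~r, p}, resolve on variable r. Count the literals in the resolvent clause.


Remove r from C1 and ~r from C2.
C1 remainder: {s}
C2 remainder: {p}
Union (resolvent): {p, s}
Resolvent has 2 literal(s).

2


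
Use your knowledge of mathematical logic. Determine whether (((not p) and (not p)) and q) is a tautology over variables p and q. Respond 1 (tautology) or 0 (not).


Check all 4 assignments:
p=0, q=0: 0
p=0, q=1: 1
p=1, q=0: 0
p=1, q=1: 0
Satisfying count = 1/4.
Tautology iff count = 4: no.

0


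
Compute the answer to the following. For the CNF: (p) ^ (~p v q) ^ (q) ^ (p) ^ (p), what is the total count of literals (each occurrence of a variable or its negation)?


Counting literals in each clause:
Clause 1: 1 literal(s)
Clause 2: 2 literal(s)
Clause 3: 1 literal(s)
Clause 4: 1 literal(s)
Clause 5: 1 literal(s)
Total = 6

6


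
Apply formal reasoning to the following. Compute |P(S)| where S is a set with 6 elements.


The power set of a set with n elements has 2^n elements.
|P(S)| = 2^6 = 64

64


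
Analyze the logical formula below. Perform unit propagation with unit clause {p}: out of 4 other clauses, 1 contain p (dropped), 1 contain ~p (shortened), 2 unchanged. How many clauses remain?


Satisfied (removed): 1
Shortened (remain): 1
Unchanged (remain): 2
Remaining = 1 + 2 = 3

3


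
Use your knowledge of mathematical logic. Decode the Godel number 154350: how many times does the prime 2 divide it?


Factorize 154350 by dividing by 2 repeatedly.
Division steps: 2 divides 154350 exactly 1 time(s).
Exponent of 2 = 1

1


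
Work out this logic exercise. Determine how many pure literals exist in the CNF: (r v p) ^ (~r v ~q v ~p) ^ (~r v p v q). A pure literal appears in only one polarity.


Check each variable for pure literal status:
p: mixed (not pure)
q: mixed (not pure)
r: mixed (not pure)
Pure literal count = 0

0


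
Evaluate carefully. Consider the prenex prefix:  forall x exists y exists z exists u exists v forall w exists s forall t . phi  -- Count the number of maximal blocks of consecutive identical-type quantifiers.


Quantifier-type sequence: A E E E E A E A  (A=forall, E=exists)
Group into maximal same-type runs:
  Ax1 | Ex4 | Ax1 | Ex1 | Ax1
Number of blocks = 5

5


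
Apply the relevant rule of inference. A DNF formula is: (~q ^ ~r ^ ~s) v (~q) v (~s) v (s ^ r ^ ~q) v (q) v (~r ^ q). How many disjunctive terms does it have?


A DNF formula is a disjunction of terms (conjunctions).
Terms are separated by v.
Counting the disjuncts: 6 terms.

6


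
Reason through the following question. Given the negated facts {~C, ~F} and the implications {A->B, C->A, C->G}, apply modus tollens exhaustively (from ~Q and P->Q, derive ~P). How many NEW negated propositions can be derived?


Initial negated facts: {~C, ~F}
Apply modus tollens to closure:
  (no implication fires)
Final negated: {~C, ~F}
New negations: {(none)}
Count = 0

0


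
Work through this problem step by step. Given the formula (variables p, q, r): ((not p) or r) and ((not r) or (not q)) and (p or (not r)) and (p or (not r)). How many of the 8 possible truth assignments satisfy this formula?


Evaluate all 8 assignments for p, q, r:
p=0, q=0, r=0: 1
p=0, q=0, r=1: 0
p=0, q=1, r=0: 1
p=0, q=1, r=1: 0
p=1, q=0, r=0: 0
p=1, q=0, r=1: 1
p=1, q=1, r=0: 0
p=1, q=1, r=1: 0
Satisfying count = 3

3


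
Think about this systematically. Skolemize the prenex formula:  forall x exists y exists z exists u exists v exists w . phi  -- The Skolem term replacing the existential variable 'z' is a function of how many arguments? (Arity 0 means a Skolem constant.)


Quantifier prefix: forall x exists y exists z exists u exists v exists w
'z' is existentially quantified at position 3.
Universal variables preceding it: x
Skolem function arity = 1

1


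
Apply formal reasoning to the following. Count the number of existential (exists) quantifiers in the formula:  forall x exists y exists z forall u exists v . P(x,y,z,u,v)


Quantifier prefix: forall x exists y exists z forall u exists v
Mark each quantifier type:
  U E E U E
Universal count = 2, Existential count = 3
Asked for existential (exists) quantifiers: 3

3


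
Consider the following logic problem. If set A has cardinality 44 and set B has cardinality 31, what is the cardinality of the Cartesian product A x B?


The Cartesian product A x B contains all ordered pairs (a, b).
|A x B| = |A| * |B| = 44 * 31 = 1364

1364


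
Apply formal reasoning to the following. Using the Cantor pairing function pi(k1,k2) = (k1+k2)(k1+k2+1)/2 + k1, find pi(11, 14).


k1 + k2 = 25
(k1+k2)(k1+k2+1)/2 = 25 * 26 / 2 = 325
pi = 325 + 11 = 336

336


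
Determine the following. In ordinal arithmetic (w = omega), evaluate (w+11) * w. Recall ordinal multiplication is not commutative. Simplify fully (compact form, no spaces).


Compute (w+11) * w.
Ordinal * is associative and left-distributive over +, but NOT commutative; for finite n>1, n*w = w but w*n stays w*n.
(w+11) * w = sup{(w+11)*k : k<w} = sup{w*k+11} = w^2 (the +11 tail is absorbed in the limit).
Result = w^2

w^2


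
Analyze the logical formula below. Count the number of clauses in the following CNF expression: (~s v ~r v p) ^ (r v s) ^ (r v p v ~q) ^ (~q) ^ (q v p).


A CNF formula is a conjunction of clauses.
Clauses are separated by ^.
Counting the conjuncts: 5 clauses.

5


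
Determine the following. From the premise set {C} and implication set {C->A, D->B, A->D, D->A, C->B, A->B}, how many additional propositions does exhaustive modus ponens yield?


Initial facts: {C}
Apply modus ponens to closure:
  C and C->A  =>  A
  A and A->D  =>  D
  C and C->B  =>  B
Final known: {A, B, C, D}
New propositions: {A, B, D}
Count = 3

3


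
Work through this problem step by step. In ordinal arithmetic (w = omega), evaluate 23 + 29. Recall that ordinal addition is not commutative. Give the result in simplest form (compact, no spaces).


Compute 23 + 29.
Ordinal + is associative but NOT commutative; for finite n>0, n + w = w but w + n stays w+n.
Both operands finite; ordinal + agrees with natural +: 23 + 29 = 52.
Result = 52

52


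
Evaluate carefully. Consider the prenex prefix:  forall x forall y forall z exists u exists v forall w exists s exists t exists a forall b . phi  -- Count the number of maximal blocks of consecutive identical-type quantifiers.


Quantifier-type sequence: A A A E E A E E E A  (A=forall, E=exists)
Group into maximal same-type runs:
  Ax3 | Ex2 | Ax1 | Ex3 | Ax1
Number of blocks = 5

5


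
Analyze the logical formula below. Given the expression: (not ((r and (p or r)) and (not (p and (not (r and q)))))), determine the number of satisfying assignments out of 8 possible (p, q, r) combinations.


Check all 8 assignments:
p=0, q=0, r=0: 1
p=0, q=0, r=1: 0
p=0, q=1, r=0: 1
p=0, q=1, r=1: 0
p=1, q=0, r=0: 1
p=1, q=0, r=1: 1
p=1, q=1, r=0: 1
p=1, q=1, r=1: 0
Count of True = 5

5


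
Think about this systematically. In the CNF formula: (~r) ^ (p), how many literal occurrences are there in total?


Counting literals in each clause:
Clause 1: 1 literal(s)
Clause 2: 1 literal(s)
Total = 2

2


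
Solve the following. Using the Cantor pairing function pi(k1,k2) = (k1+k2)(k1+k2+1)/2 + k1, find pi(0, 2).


k1 + k2 = 2
(k1+k2)(k1+k2+1)/2 = 2 * 3 / 2 = 3
pi = 3 + 0 = 3

3


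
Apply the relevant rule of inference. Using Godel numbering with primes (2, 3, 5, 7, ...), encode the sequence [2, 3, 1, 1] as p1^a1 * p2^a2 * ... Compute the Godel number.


Encode each element as an exponent of the corresponding prime:
  2^2 = 4
  3^3 = 27
  5^1 = 5
  7^1 = 7
Product = 4 * 27 * 5 * 7 = 3780

3780


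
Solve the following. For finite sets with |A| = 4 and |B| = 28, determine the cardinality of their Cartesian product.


The Cartesian product A x B contains all ordered pairs (a, b).
|A x B| = |A| * |B| = 4 * 28 = 112

112


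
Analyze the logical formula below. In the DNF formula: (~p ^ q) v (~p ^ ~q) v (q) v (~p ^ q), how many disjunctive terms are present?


A DNF formula is a disjunction of terms (conjunctions).
Terms are separated by v.
Counting the disjuncts: 4 terms.

4


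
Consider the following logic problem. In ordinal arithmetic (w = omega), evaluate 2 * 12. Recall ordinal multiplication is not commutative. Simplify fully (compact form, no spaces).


Compute 2 * 12.
Ordinal * is associative and left-distributive over +, but NOT commutative; for finite n>1, n*w = w but w*n stays w*n.
Both finite; ordinal * agrees with natural *: 2 * 12 = 24.
Result = 24

24


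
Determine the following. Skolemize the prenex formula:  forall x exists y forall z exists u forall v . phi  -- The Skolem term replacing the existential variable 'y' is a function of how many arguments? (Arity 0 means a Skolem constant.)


Quantifier prefix: forall x exists y forall z exists u forall v
'y' is existentially quantified at position 2.
Universal variables preceding it: x
Skolem function arity = 1

1


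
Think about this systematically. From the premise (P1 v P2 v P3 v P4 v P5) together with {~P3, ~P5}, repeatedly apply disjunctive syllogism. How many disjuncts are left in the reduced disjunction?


Original disjuncts (5): P1, P2, P3, P4, P5
Negated (eliminate): ~P3, ~P5
Remaining disjuncts: P1, P2, P4
Count = 5 - 2 = 3

3


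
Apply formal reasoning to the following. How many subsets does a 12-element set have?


The power set of a set with n elements has 2^n elements.
|P(S)| = 2^12 = 4096

4096


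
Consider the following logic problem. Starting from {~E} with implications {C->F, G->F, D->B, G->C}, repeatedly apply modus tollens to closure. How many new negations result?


Initial negated facts: {~E}
Apply modus tollens to closure:
  (no implication fires)
Final negated: {~E}
New negations: {(none)}
Count = 0

0


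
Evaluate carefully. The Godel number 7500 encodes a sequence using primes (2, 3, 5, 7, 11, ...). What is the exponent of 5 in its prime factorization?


Factorize 7500 by dividing by 5 repeatedly.
Division steps: 5 divides 7500 exactly 4 time(s).
Exponent of 5 = 4

4


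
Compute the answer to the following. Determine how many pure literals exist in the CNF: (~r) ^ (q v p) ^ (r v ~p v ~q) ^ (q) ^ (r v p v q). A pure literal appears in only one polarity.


Check each variable for pure literal status:
p: mixed (not pure)
q: mixed (not pure)
r: mixed (not pure)
Pure literal count = 0

0


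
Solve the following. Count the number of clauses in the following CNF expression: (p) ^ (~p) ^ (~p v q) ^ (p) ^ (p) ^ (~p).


A CNF formula is a conjunction of clauses.
Clauses are separated by ^.
Counting the conjuncts: 6 clauses.

6


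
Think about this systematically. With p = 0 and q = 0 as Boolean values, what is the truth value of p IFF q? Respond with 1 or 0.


p = 0, q = 0
Operation: p IFF q
Evaluate: 0 IFF 0 = 1

1


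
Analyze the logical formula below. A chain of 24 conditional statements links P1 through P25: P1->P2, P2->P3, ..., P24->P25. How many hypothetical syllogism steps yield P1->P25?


With 24 implications in a chain connecting 25 propositions:
P1->P2, P2->P3, ..., P24->P25
Steps needed = (number of implications) - 1 = 24 - 1 = 23

23


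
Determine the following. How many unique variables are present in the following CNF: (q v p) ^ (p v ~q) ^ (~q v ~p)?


Identify each variable that appears in the formula.
Variables found: p, q
Count = 2

2


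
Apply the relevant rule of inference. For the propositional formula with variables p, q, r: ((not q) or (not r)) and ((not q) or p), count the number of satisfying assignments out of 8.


Evaluate all 8 assignments for p, q, r:
p=0, q=0, r=0: 1
p=0, q=0, r=1: 1
p=0, q=1, r=0: 0
p=0, q=1, r=1: 0
p=1, q=0, r=0: 1
p=1, q=0, r=1: 1
p=1, q=1, r=0: 1
p=1, q=1, r=1: 0
Satisfying count = 5

5


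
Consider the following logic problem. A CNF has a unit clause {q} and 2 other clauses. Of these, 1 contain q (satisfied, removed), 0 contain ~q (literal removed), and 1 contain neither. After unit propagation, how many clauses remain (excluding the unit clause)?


Satisfied (removed): 1
Shortened (remain): 0
Unchanged (remain): 1
Remaining = 0 + 1 = 1

1


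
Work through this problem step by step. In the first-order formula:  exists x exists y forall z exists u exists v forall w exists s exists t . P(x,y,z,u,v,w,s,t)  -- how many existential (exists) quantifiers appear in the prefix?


Quantifier prefix: exists x exists y forall z exists u exists v forall w exists s exists t
Mark each quantifier type:
  E E U E E U E E
Universal count = 2, Existential count = 6
Asked for existential (exists) quantifiers: 6

6


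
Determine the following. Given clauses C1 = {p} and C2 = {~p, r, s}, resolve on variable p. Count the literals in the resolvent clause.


Remove p from C1 and ~p from C2.
C1 remainder: {}
C2 remainder: {r, s}
Union (resolvent): {r, s}
Resolvent has 2 literal(s).

2


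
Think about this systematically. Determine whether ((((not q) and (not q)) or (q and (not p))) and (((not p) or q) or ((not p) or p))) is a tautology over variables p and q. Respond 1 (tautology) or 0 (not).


Check all 4 assignments:
p=0, q=0: 1
p=0, q=1: 1
p=1, q=0: 1
p=1, q=1: 0
Satisfying count = 3/4.
Tautology iff count = 4: no.

0


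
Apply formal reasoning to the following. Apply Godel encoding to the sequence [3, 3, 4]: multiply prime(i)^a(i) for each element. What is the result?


Encode each element as an exponent of the corresponding prime:
  2^3 = 8
  3^3 = 27
  5^4 = 625
Product = 8 * 27 * 625 = 135000

135000


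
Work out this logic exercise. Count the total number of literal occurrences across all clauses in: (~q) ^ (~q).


Counting literals in each clause:
Clause 1: 1 literal(s)
Clause 2: 1 literal(s)
Total = 2

2


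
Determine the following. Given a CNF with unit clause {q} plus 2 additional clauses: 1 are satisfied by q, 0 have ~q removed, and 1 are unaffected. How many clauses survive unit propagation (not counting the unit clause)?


Satisfied (removed): 1
Shortened (remain): 0
Unchanged (remain): 1
Remaining = 0 + 1 = 1

1


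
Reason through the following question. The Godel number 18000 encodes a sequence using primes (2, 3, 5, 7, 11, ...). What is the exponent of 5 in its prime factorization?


Factorize 18000 by dividing by 5 repeatedly.
Division steps: 5 divides 18000 exactly 3 time(s).
Exponent of 5 = 3

3


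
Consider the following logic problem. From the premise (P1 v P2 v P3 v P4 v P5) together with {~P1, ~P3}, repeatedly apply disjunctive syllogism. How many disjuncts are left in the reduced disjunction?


Original disjuncts (5): P1, P2, P3, P4, P5
Negated (eliminate): ~P1, ~P3
Remaining disjuncts: P2, P4, P5
Count = 5 - 2 = 3

3


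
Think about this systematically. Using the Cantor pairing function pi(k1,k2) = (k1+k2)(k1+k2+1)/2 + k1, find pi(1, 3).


k1 + k2 = 4
(k1+k2)(k1+k2+1)/2 = 4 * 5 / 2 = 10
pi = 10 + 1 = 11

11


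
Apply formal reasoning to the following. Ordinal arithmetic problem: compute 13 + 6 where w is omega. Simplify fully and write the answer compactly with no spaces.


Compute 13 + 6.
Ordinal + is associative but NOT commutative; for finite n>0, n + w = w but w + n stays w+n.
Both operands finite; ordinal + agrees with natural +: 13 + 6 = 19.
Result = 19

19


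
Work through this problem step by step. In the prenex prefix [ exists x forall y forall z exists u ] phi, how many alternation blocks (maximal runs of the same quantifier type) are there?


Quantifier-type sequence: E A A E  (A=forall, E=exists)
Group into maximal same-type runs:
  Ex1 | Ax2 | Ex1
Number of blocks = 3

3


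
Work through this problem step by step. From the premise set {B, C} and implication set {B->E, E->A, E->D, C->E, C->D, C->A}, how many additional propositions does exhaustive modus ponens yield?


Initial facts: {B, C}
Apply modus ponens to closure:
  B and B->E  =>  E
  E and E->A  =>  A
  E and E->D  =>  D
Final known: {A, B, C, D, E}
New propositions: {A, D, E}
Count = 3

3


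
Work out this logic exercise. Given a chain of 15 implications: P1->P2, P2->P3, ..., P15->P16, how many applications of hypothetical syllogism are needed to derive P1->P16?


With 15 implications in a chain connecting 16 propositions:
P1->P2, P2->P3, ..., P15->P16
Steps needed = (number of implications) - 1 = 15 - 1 = 14

14


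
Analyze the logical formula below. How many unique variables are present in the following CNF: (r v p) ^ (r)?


Identify each variable that appears in the formula.
Variables found: p, r
Count = 2

2


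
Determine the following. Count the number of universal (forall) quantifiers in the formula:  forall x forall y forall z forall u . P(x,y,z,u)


Quantifier prefix: forall x forall y forall z forall u
Mark each quantifier type:
  U U U U
Universal count = 4, Existential count = 0
Asked for universal (forall) quantifiers: 4

4


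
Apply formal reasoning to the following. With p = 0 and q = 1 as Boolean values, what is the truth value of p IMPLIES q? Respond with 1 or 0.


p = 0, q = 1
Operation: p IMPLIES q
Evaluate: 0 IMPLIES 1 = 1

1


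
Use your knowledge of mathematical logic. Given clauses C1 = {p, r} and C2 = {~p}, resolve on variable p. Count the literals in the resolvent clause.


Remove p from C1 and ~p from C2.
C1 remainder: {r}
C2 remainder: {}
Union (resolvent): {r}
Resolvent has 1 literal(s).

1


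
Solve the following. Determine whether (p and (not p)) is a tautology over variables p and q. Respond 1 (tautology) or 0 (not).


Check all 4 assignments:
p=0, q=0: 0
p=0, q=1: 0
p=1, q=0: 0
p=1, q=1: 0
Satisfying count = 0/4.
Tautology iff count = 4: no.

0


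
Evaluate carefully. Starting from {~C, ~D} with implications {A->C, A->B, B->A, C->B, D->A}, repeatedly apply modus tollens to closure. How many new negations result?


Initial negated facts: {~C, ~D}
Apply modus tollens to closure:
  ~C and A->C  =>  ~A
  ~A and B->A  =>  ~B
Final negated: {~A, ~B, ~C, ~D}
New negations: {~A, ~B}
Count = 2

2


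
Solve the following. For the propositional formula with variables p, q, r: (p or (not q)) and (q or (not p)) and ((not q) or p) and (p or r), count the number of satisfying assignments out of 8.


Evaluate all 8 assignments for p, q, r:
p=0, q=0, r=0: 0
p=0, q=0, r=1: 1
p=0, q=1, r=0: 0
p=0, q=1, r=1: 0
p=1, q=0, r=0: 0
p=1, q=0, r=1: 0
p=1, q=1, r=0: 1
p=1, q=1, r=1: 1
Satisfying count = 3

3


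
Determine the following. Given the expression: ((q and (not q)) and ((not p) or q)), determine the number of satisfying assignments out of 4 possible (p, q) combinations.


Check all 4 assignments:
p=0, q=0: 0
p=0, q=1: 0
p=1, q=0: 0
p=1, q=1: 0
Count of True = 0

0


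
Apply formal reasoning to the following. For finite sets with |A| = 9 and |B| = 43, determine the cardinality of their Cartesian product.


The Cartesian product A x B contains all ordered pairs (a, b).
|A x B| = |A| * |B| = 9 * 43 = 387

387


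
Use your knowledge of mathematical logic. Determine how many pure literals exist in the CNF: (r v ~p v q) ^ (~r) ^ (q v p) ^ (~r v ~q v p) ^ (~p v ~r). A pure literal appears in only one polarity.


Check each variable for pure literal status:
p: mixed (not pure)
q: mixed (not pure)
r: mixed (not pure)
Pure literal count = 0

0


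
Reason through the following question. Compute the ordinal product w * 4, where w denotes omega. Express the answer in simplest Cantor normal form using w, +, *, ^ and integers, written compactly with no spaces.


Compute w * 4.
Ordinal * is associative and left-distributive over +, but NOT commutative; for finite n>1, n*w = w but w*n stays w*n.
w * 4 means 4 copies of w concatenated: w*4.
Result = w*4

w*4


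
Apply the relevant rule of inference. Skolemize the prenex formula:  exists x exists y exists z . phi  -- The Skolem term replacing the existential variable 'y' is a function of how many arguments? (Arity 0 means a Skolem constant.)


Quantifier prefix: exists x exists y exists z
'y' is existentially quantified at position 2.
No universal quantifiers precede it.
Skolem function arity = 0 (a Skolem constant)

0


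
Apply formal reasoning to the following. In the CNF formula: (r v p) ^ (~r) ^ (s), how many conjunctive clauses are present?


A CNF formula is a conjunction of clauses.
Clauses are separated by ^.
Counting the conjuncts: 3 clauses.

3


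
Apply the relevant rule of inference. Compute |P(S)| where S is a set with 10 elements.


The power set of a set with n elements has 2^n elements.
|P(S)| = 2^10 = 1024

1024


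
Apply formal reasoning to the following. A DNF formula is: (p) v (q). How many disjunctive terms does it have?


A DNF formula is a disjunction of terms (conjunctions).
Terms are separated by v.
Counting the disjuncts: 2 terms.

2


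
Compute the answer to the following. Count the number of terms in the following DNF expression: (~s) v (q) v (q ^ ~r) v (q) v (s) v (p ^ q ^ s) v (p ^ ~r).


A DNF formula is a disjunction of terms (conjunctions).
Terms are separated by v.
Counting the disjuncts: 7 terms.

7


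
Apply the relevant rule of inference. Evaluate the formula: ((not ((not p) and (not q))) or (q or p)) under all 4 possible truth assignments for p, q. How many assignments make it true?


Check all 4 assignments:
p=0, q=0: 0
p=0, q=1: 1
p=1, q=0: 1
p=1, q=1: 1
Count of True = 3

3


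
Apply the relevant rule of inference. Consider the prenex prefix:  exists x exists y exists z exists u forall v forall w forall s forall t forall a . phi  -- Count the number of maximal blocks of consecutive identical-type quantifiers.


Quantifier-type sequence: E E E E A A A A A  (A=forall, E=exists)
Group into maximal same-type runs:
  Ex4 | Ax5
Number of blocks = 2

2


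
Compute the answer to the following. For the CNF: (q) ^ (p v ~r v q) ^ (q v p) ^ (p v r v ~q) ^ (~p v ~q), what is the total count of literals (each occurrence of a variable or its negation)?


Counting literals in each clause:
Clause 1: 1 literal(s)
Clause 2: 3 literal(s)
Clause 3: 2 literal(s)
Clause 4: 3 literal(s)
Clause 5: 2 literal(s)
Total = 11

11


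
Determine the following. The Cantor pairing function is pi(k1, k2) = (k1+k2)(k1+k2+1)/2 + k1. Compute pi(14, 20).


k1 + k2 = 34
(k1+k2)(k1+k2+1)/2 = 34 * 35 / 2 = 595
pi = 595 + 14 = 609

609


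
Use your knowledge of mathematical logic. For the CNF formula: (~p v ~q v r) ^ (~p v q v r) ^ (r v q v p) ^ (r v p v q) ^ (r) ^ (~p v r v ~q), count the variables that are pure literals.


Check each variable for pure literal status:
p: mixed (not pure)
q: mixed (not pure)
r: pure positive
Pure literal count = 1

1


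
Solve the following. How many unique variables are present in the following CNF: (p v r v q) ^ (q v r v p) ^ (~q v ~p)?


Identify each variable that appears in the formula.
Variables found: p, q, r
Count = 3

3


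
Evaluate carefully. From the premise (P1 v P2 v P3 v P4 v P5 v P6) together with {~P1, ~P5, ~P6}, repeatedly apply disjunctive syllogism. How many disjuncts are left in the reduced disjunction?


Original disjuncts (6): P1, P2, P3, P4, P5, P6
Negated (eliminate): ~P1, ~P5, ~P6
Remaining disjuncts: P2, P3, P4
Count = 6 - 3 = 3

3


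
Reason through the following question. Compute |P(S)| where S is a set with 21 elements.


The power set of a set with n elements has 2^n elements.
|P(S)| = 2^21 = 2097152

2097152


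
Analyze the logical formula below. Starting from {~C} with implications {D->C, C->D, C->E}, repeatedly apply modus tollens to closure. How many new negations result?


Initial negated facts: {~C}
Apply modus tollens to closure:
  ~C and D->C  =>  ~D
Final negated: {~C, ~D}
New negations: {~D}
Count = 1

1


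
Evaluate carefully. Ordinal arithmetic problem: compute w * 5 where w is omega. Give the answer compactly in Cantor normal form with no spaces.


Compute w * 5.
Ordinal * is associative and left-distributive over +, but NOT commutative; for finite n>1, n*w = w but w*n stays w*n.
w * 5 means 5 copies of w concatenated: w*5.
Result = w*5

w*5


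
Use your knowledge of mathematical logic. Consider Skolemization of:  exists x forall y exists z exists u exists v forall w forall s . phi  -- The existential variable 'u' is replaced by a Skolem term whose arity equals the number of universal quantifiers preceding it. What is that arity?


Quantifier prefix: exists x forall y exists z exists u exists v forall w forall s
'u' is existentially quantified at position 4.
Universal variables preceding it: y
Skolem function arity = 1

1


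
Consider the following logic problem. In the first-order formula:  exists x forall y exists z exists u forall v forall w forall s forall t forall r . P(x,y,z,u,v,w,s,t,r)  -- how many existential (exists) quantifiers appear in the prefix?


Quantifier prefix: exists x forall y exists z exists u forall v forall w forall s forall t forall r
Mark each quantifier type:
  E U E E U U U U U
Universal count = 6, Existential count = 3
Asked for existential (exists) quantifiers: 3

3


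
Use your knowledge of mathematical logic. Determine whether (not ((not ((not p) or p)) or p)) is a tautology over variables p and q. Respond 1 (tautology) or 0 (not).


Check all 4 assignments:
p=0, q=0: 1
p=0, q=1: 1
p=1, q=0: 0
p=1, q=1: 0
Satisfying count = 2/4.
Tautology iff count = 4: no.

0


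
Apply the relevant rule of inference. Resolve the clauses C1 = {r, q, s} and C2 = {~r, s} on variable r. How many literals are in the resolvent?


Remove r from C1 and ~r from C2.
C1 remainder: {q, s}
C2 remainder: {s}
Union (resolvent): {q, s}
Resolvent has 2 literal(s).

2


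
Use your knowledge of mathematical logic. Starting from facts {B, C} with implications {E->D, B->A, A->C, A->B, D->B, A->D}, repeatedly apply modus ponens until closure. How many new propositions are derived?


Initial facts: {B, C}
Apply modus ponens to closure:
  B and B->A  =>  A
  A and A->D  =>  D
Final known: {A, B, C, D}
New propositions: {A, D}
Count = 2

2


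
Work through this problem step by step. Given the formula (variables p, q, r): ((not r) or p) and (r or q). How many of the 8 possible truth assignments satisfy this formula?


Evaluate all 8 assignments for p, q, r:
p=0, q=0, r=0: 0
p=0, q=0, r=1: 0
p=0, q=1, r=0: 1
p=0, q=1, r=1: 0
p=1, q=0, r=0: 0
p=1, q=0, r=1: 1
p=1, q=1, r=0: 1
p=1, q=1, r=1: 1
Satisfying count = 4

4


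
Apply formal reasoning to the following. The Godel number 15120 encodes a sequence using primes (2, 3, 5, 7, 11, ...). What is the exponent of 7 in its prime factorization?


Factorize 15120 by dividing by 7 repeatedly.
Division steps: 7 divides 15120 exactly 1 time(s).
Exponent of 7 = 1

1


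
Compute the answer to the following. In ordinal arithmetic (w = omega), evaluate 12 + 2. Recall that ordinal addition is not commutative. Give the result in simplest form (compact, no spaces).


Compute 12 + 2.
Ordinal + is associative but NOT commutative; for finite n>0, n + w = w but w + n stays w+n.
Both operands finite; ordinal + agrees with natural +: 12 + 2 = 14.
Result = 14

14


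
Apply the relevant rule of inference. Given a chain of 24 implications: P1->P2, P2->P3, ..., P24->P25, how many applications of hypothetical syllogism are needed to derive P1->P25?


With 24 implications in a chain connecting 25 propositions:
P1->P2, P2->P3, ..., P24->P25
Steps needed = (number of implications) - 1 = 24 - 1 = 23

23


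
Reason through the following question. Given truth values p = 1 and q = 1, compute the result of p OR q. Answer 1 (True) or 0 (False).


p = 1, q = 1
Operation: p OR q
Evaluate: 1 OR 1 = 1

1


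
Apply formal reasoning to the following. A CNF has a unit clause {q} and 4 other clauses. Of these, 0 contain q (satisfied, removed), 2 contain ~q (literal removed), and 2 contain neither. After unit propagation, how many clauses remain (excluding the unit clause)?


Satisfied (removed): 0
Shortened (remain): 2
Unchanged (remain): 2
Remaining = 2 + 2 = 4

4


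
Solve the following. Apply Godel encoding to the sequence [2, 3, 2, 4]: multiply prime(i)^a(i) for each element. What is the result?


Encode each element as an exponent of the corresponding prime:
  2^2 = 4
  3^3 = 27
  5^2 = 25
  7^4 = 2401
Product = 4 * 27 * 25 * 2401 = 6482700

6482700


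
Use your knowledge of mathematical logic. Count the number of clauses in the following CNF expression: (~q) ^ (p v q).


A CNF formula is a conjunction of clauses.
Clauses are separated by ^.
Counting the conjuncts: 2 clauses.

2


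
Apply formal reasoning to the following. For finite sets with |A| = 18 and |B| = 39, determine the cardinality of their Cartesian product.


The Cartesian product A x B contains all ordered pairs (a, b).
|A x B| = |A| * |B| = 18 * 39 = 702

702


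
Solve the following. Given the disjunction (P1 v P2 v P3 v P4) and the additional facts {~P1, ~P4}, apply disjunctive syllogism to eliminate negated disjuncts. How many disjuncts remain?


Original disjuncts (4): P1, P2, P3, P4
Negated (eliminate): ~P1, ~P4
Remaining disjuncts: P2, P3
Count = 4 - 2 = 2

2


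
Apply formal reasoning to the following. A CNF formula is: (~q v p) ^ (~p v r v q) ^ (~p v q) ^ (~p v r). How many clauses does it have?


A CNF formula is a conjunction of clauses.
Clauses are separated by ^.
Counting the conjuncts: 4 clauses.

4


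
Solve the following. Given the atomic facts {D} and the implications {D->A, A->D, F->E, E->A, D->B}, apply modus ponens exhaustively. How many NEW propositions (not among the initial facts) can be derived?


Initial facts: {D}
Apply modus ponens to closure:
  D and D->A  =>  A
  D and D->B  =>  B
Final known: {A, B, D}
New propositions: {A, B}
Count = 2

2


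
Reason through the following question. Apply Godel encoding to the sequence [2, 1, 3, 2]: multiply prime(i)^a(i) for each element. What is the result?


Encode each element as an exponent of the corresponding prime:
  2^2 = 4
  3^1 = 3
  5^3 = 125
  7^2 = 49
Product = 4 * 3 * 125 * 49 = 73500

73500


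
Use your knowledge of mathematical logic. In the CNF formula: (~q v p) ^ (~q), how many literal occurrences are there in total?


Counting literals in each clause:
Clause 1: 2 literal(s)
Clause 2: 1 literal(s)
Total = 3

3


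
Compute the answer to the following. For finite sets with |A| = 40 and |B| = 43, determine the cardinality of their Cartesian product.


The Cartesian product A x B contains all ordered pairs (a, b).
|A x B| = |A| * |B| = 40 * 43 = 1720

1720


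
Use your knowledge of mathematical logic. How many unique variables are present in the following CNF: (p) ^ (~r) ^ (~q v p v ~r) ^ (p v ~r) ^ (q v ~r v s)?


Identify each variable that appears in the formula.
Variables found: p, q, r, s
Count = 4

4


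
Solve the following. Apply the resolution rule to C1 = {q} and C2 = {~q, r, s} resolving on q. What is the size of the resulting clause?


Remove q from C1 and ~q from C2.
C1 remainder: {}
C2 remainder: {r, s}
Union (resolvent): {r, s}
Resolvent has 2 literal(s).

2


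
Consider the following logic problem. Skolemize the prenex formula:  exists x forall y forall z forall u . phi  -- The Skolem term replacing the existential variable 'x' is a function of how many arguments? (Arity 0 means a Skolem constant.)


Quantifier prefix: exists x forall y forall z forall u
'x' is existentially quantified at position 1.
No universal quantifiers precede it.
Skolem function arity = 0 (a Skolem constant)

0


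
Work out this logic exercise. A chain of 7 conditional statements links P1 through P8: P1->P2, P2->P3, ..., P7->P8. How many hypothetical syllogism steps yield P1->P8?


With 7 implications in a chain connecting 8 propositions:
P1->P2, P2->P3, ..., P7->P8
Steps needed = (number of implications) - 1 = 7 - 1 = 6

6


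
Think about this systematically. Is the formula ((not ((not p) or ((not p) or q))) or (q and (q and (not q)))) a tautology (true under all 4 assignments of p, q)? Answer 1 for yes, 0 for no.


Check all 4 assignments:
p=0, q=0: 0
p=0, q=1: 0
p=1, q=0: 1
p=1, q=1: 0
Satisfying count = 1/4.
Tautology iff count = 4: no.

0


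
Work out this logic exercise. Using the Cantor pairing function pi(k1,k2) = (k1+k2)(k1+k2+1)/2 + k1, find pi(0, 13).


k1 + k2 = 13
(k1+k2)(k1+k2+1)/2 = 13 * 14 / 2 = 91
pi = 91 + 0 = 91

91


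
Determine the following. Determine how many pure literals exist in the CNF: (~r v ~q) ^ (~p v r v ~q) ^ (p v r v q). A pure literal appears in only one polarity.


Check each variable for pure literal status:
p: mixed (not pure)
q: mixed (not pure)
r: mixed (not pure)
Pure literal count = 0

0


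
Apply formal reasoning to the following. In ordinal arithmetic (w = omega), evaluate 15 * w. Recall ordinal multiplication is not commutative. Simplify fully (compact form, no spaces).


Compute 15 * w.
Ordinal * is associative and left-distributive over +, but NOT commutative; for finite n>1, n*w = w but w*n stays w*n.
For finite n>0, n * w = sup{n*k : k<w} = w. So 15 * w = w.
Result = w

w


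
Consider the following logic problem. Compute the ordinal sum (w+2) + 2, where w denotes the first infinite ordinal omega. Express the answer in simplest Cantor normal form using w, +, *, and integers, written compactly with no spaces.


Compute (w+2) + 2.
Ordinal + is associative but NOT commutative; for finite n>0, n + w = w but w + n stays w+n.
By associativity: (w+2) + 2 = w + (2+2) = w+4.
Result = w+4

w+4


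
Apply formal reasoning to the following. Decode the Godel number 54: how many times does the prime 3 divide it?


Factorize 54 by dividing by 3 repeatedly.
Division steps: 3 divides 54 exactly 3 time(s).
Exponent of 3 = 3

3


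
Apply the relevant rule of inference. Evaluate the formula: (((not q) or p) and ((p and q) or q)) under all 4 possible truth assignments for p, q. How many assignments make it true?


Check all 4 assignments:
p=0, q=0: 0
p=0, q=1: 0
p=1, q=0: 0
p=1, q=1: 1
Count of True = 1

1


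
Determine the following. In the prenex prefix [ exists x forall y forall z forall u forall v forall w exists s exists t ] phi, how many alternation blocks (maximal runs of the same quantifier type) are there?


Quantifier-type sequence: E A A A A A E E  (A=forall, E=exists)
Group into maximal same-type runs:
  Ex1 | Ax5 | Ex2
Number of blocks = 3

3


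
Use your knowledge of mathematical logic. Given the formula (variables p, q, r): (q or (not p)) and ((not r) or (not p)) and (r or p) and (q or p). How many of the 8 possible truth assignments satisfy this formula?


Evaluate all 8 assignments for p, q, r:
p=0, q=0, r=0: 0
p=0, q=0, r=1: 0
p=0, q=1, r=0: 0
p=0, q=1, r=1: 1
p=1, q=0, r=0: 0
p=1, q=0, r=1: 0
p=1, q=1, r=0: 1
p=1, q=1, r=1: 0
Satisfying count = 2

2


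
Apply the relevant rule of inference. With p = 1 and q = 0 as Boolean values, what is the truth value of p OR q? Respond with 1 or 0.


p = 1, q = 0
Operation: p OR q
Evaluate: 1 OR 0 = 1

1


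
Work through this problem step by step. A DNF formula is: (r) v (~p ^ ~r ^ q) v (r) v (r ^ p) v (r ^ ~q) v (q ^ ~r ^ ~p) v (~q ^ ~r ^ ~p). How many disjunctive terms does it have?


A DNF formula is a disjunction of terms (conjunctions).
Terms are separated by v.
Counting the disjuncts: 7 terms.

7


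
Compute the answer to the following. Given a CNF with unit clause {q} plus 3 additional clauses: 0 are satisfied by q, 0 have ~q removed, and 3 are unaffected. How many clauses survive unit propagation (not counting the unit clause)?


Satisfied (removed): 0
Shortened (remain): 0
Unchanged (remain): 3
Remaining = 0 + 3 = 3

3


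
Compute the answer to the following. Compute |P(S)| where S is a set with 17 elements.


The power set of a set with n elements has 2^n elements.
|P(S)| = 2^17 = 131072

131072


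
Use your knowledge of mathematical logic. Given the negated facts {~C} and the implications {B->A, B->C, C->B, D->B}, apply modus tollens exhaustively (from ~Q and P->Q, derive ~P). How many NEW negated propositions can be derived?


Initial negated facts: {~C}
Apply modus tollens to closure:
  ~C and B->C  =>  ~B
  ~B and D->B  =>  ~D
Final negated: {~B, ~C, ~D}
New negations: {~B, ~D}
Count = 2

2


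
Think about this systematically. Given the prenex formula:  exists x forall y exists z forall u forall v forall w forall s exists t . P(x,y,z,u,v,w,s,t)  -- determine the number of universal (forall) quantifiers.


Quantifier prefix: exists x forall y exists z forall u forall v forall w forall s exists t
Mark each quantifier type:
  E U E U U U U E
Universal count = 5, Existential count = 3
Asked for universal (forall) quantifiers: 5

5


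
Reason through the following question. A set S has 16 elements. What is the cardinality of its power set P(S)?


The power set of a set with n elements has 2^n elements.
|P(S)| = 2^16 = 65536

65536


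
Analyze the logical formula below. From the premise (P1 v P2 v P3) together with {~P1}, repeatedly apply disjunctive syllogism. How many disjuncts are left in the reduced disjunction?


Original disjuncts (3): P1, P2, P3
Negated (eliminate): ~P1
Remaining disjuncts: P2, P3
Count = 3 - 1 = 2

2
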